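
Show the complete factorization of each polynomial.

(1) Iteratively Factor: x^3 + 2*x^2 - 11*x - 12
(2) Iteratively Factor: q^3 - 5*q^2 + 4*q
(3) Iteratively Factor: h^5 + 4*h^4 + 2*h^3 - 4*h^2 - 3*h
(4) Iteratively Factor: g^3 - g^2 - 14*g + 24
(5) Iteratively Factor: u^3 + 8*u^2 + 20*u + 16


(1) = (x + 1)*(x^2 + x - 12) = (x + 1)*(x + 4)*(x - 3)
(2) = (q)*(q^2 - 5*q + 4) = q*(q - 4)*(q - 1)
(3) = (h + 1)*(h^4 + 3*h^3 - h^2 - 3*h) = (h + 1)^2*(h^3 + 2*h^2 - 3*h) = h*(h + 1)^2*(h^2 + 2*h - 3) = h*(h + 1)^2*(h + 3)*(h - 1)
(4) = (g + 4)*(g^2 - 5*g + 6) = (g - 3)*(g + 4)*(g - 2)
(5) = (u + 2)*(u^2 + 6*u + 8) = (u + 2)*(u + 4)*(u + 2)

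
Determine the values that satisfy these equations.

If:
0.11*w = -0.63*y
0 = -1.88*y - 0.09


Then:
w = 0.27
y = -0.05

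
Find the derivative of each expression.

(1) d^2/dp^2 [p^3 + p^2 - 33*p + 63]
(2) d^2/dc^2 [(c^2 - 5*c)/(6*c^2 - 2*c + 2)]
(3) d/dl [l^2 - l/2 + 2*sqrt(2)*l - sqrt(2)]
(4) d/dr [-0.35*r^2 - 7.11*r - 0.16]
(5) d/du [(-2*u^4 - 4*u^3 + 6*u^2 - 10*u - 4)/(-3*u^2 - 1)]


(1) = 6*p + 2
(2) = (-42*c^3 - 9*c^2 + 45*c - 4)/(27*c^6 - 27*c^5 + 36*c^4 - 19*c^3 + 12*c^2 - 3*c + 1)
(3) = 2*l - 1/2 + 2*sqrt(2)
(4) = -0.7*r - 7.11
(5) = 2*(6*u^5 + 6*u^4 + 4*u^3 - 9*u^2 - 18*u + 5)/(9*u^4 + 6*u^2 + 1)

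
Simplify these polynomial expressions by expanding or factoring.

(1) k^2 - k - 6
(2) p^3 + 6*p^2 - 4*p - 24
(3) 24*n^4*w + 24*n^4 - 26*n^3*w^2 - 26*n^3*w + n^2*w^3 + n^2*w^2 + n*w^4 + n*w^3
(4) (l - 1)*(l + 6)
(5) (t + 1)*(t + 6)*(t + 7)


(1) = (k - 3)*(k + 2)
(2) = (p - 2)*(p + 2)*(p + 6)
(3) = (-4*n + w)*(-n + w)*(6*n + w)*(n*w + n)
(4) = l^2 + 5*l - 6
(5) = t^3 + 14*t^2 + 55*t + 42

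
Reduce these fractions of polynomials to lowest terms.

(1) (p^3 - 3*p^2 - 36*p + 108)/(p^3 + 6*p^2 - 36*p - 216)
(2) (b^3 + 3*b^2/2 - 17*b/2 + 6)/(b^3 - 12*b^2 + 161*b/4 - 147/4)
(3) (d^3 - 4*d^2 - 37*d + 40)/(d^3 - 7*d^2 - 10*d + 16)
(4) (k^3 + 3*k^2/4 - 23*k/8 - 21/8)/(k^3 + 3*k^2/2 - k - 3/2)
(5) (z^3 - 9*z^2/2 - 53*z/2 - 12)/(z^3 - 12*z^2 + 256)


(1) = (p - 3)/(p + 6)
(2) = (2*b^2 + 6*b - 8)/(2*b^2 - 21*b + 49)
(3) = (d + 5)/(d + 2)
(4) = (4*k - 7)/(4*k - 4)
(5) = (2*z^2 + 7*z + 3)/(2*z^2 - 8*z - 64)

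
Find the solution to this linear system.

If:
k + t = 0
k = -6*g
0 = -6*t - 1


Then:
g = -1/36
k = 1/6
t = -1/6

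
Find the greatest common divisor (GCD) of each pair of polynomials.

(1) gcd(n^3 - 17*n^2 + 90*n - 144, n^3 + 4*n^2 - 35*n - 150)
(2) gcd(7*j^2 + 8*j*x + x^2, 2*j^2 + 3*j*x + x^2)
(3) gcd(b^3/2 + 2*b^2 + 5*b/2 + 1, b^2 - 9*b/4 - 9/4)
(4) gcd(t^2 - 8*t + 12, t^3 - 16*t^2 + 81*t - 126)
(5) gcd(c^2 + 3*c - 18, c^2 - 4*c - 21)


(1) = n - 6
(2) = j + x
(3) = 1
(4) = gcd((t - 6)*(t - 2), (t - 7)*(t - 6)*(t - 3)) = t - 6
(5) = 1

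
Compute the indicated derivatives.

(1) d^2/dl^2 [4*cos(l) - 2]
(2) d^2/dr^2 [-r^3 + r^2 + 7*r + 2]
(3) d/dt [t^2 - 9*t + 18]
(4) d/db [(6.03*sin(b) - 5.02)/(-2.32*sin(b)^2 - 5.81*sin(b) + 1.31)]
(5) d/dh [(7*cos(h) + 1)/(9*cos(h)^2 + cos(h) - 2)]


(1) = -4*cos(l)
(2) = 2 - 6*r
(3) = 2*t - 9
(4) = (13.9896*sin(b)^2 - 23.2928*sin(b) - 21.2669)*cos(b)/(5.3824*sin(b)^4 + 26.9584*sin(b)^3 + 27.6777*sin(b)^2 - 15.2222*sin(b) + 1.7161)
(5) = (-63*sin(h)^2 + 18*cos(h) + 78)*sin(h)/(9*cos(h)^2 + cos(h) - 2)^2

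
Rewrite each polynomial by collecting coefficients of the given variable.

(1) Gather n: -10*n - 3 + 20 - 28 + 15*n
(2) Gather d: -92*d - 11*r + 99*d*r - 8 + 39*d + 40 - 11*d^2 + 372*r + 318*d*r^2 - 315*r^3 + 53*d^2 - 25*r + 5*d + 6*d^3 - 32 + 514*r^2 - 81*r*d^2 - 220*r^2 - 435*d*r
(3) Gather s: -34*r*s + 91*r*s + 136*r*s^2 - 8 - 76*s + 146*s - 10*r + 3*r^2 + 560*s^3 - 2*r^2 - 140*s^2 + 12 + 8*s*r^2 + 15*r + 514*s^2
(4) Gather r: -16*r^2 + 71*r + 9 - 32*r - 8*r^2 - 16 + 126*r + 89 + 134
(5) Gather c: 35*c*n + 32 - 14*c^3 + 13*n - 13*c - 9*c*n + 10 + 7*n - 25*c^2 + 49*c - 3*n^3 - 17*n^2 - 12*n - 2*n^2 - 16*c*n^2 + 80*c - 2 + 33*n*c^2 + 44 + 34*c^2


(1) = 5*n - 11
(2) = 6*d^3 + d^2*(42 - 81*r) + d*(318*r^2 - 336*r - 48) - 315*r^3 + 294*r^2 + 336*r
(3) = r^2 + 5*r + 560*s^3 + s^2*(136*r + 374) + s*(8*r^2 + 57*r + 70) + 4
(4) = -24*r^2 + 165*r + 216
(5) = -14*c^3 + c^2*(33*n + 9) + c*(-16*n^2 + 26*n + 116) - 3*n^3 - 19*n^2 + 8*n + 84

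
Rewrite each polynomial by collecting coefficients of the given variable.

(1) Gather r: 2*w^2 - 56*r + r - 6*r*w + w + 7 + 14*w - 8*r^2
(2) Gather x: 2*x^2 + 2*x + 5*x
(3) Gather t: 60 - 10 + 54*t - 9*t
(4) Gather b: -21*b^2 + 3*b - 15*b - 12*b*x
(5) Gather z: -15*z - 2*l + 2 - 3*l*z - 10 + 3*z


(1) = -8*r^2 + r*(-6*w - 55) + 2*w^2 + 15*w + 7
(2) = 2*x^2 + 7*x
(3) = 45*t + 50
(4) = -21*b^2 + b*(-12*x - 12)
(5) = -2*l + z*(-3*l - 12) - 8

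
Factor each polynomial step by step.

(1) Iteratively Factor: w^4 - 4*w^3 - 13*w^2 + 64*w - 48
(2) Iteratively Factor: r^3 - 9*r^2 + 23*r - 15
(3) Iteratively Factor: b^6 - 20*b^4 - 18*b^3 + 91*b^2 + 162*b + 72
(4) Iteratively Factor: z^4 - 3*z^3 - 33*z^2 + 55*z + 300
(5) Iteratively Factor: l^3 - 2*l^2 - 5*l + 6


(1) = (w + 4)*(w^3 - 8*w^2 + 19*w - 12) = (w - 1)*(w + 4)*(w^2 - 7*w + 12) = (w - 3)*(w - 1)*(w + 4)*(w - 4)
(2) = (r - 3)*(r^2 - 6*r + 5) = (r - 5)*(r - 3)*(r - 1)
(3) = (b - 4)*(b^5 + 4*b^4 - 4*b^3 - 34*b^2 - 45*b - 18) = (b - 4)*(b + 2)*(b^4 + 2*b^3 - 8*b^2 - 18*b - 9) = (b - 4)*(b + 1)*(b + 2)*(b^3 + b^2 - 9*b - 9) = (b - 4)*(b - 3)*(b + 1)*(b + 2)*(b^2 + 4*b + 3) = (b - 4)*(b - 3)*(b + 1)^2*(b + 2)*(b + 3)
(4) = (z + 3)*(z^3 - 6*z^2 - 15*z + 100) = (z + 3)*(z + 4)*(z^2 - 10*z + 25) = (z - 5)*(z + 3)*(z + 4)*(z - 5)
(5) = (l - 1)*(l^2 - l - 6) = (l - 1)*(l + 2)*(l - 3)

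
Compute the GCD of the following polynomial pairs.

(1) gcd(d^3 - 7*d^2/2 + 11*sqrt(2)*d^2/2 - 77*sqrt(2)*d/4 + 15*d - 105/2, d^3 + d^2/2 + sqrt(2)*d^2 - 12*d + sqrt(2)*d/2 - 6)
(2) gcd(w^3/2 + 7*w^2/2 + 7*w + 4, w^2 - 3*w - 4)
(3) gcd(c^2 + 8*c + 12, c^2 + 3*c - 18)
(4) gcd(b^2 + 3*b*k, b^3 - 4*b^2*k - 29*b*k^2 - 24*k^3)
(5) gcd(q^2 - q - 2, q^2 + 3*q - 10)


(1) = d + 3*sqrt(2)
(2) = gcd((w/2 + 1)*(w + 1)*(w + 4), (w - 4)*(w + 1)) = w + 1
(3) = gcd((c + 2)*(c + 6), (c - 3)*(c + 6)) = c + 6
(4) = gcd(b*(b + 3*k), (b - 8*k)*(b + k)*(b + 3*k)) = b + 3*k
(5) = q - 2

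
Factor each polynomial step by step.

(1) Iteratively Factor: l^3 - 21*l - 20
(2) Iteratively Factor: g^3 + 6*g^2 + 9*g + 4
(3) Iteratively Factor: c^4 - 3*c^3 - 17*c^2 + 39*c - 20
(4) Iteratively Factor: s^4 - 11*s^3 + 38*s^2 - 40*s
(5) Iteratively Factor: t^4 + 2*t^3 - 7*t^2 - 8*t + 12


(1) = (l + 4)*(l^2 - 4*l - 5) = (l + 1)*(l + 4)*(l - 5)
(2) = (g + 1)*(g^2 + 5*g + 4) = (g + 1)^2*(g + 4)
(3) = (c - 1)*(c^3 - 2*c^2 - 19*c + 20) = (c - 5)*(c - 1)*(c^2 + 3*c - 4) = (c - 5)*(c - 1)^2*(c + 4)
(4) = (s)*(s^3 - 11*s^2 + 38*s - 40) = s*(s - 4)*(s^2 - 7*s + 10) = s*(s - 4)*(s - 2)*(s - 5)
(5) = (t + 2)*(t^3 - 7*t + 6) = (t - 1)*(t + 2)*(t^2 + t - 6) = (t - 2)*(t - 1)*(t + 2)*(t + 3)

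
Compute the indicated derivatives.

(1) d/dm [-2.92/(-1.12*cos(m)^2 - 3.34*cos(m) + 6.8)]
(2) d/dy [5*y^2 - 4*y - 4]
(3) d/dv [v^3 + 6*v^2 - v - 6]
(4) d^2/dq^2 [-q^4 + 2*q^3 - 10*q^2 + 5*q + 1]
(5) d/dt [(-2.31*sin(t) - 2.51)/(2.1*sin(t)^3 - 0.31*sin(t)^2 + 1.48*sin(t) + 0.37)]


(1) = (6.5408*cos(m) + 9.7528)*sin(m)/(1.12*cos(m)^2 + 3.34*cos(m) - 6.8)^2
(2) = 10*y - 4
(3) = 3*v^2 + 12*v - 1
(4) = -12*q^2 + 12*q - 20
(5) = (9.702*sin(t)^3 + 15.0969*sin(t)^2 - 1.5562*sin(t) + 2.8601)*cos(t)/(4.41*sin(t)^6 - 1.302*sin(t)^5 + 6.3121*sin(t)^4 + 0.6364*sin(t)^3 + 1.961*sin(t)^2 + 1.0952*sin(t) + 0.1369)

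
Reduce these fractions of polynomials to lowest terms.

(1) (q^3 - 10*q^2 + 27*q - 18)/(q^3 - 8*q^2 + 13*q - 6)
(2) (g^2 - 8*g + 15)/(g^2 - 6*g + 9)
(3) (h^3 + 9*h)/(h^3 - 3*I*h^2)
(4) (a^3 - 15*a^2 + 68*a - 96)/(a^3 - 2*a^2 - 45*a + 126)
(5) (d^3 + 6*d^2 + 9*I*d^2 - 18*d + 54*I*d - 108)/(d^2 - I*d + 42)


(1) = (q - 3)/(q - 1)
(2) = (g - 5)/(g - 3)
(3) = (h + 3*I)/h
(4) = (a^2 - 12*a + 32)/(a^2 + a - 42)
(5) = (d^2 + d*(6 + 3*I) + 18*I)/(d - 7*I)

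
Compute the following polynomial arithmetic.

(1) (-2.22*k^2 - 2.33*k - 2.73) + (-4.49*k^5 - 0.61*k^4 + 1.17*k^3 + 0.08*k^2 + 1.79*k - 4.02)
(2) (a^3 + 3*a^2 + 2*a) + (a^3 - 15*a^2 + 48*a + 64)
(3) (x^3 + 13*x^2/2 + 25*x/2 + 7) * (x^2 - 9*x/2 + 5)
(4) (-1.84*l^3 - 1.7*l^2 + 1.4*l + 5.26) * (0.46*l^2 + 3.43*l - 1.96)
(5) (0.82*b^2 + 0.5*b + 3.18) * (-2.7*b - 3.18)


(1) = -4.49*k^5 - 0.61*k^4 + 1.17*k^3 - 2.14*k^2 - 0.54*k - 6.75
(2) = 2*a^3 - 12*a^2 + 50*a + 64
(3) = x^5 + 2*x^4 - 47*x^3/4 - 67*x^2/4 + 31*x + 35
(4) = -0.8464*l^5 - 7.0932*l^4 - 1.5806*l^3 + 10.5536*l^2 + 15.2978*l - 10.3096
(5) = -2.214*b^3 - 3.9576*b^2 - 10.176*b - 10.1124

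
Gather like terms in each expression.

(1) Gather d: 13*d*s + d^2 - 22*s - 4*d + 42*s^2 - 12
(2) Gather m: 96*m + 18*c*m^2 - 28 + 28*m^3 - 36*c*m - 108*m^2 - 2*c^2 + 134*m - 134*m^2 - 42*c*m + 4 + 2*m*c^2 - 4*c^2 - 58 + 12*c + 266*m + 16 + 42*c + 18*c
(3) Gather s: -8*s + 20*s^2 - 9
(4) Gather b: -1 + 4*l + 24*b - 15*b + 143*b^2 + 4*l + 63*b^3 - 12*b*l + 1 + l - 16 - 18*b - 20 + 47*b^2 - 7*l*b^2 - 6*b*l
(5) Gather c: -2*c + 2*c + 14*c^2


(1) = d^2 + d*(13*s - 4) + 42*s^2 - 22*s - 12
(2) = -6*c^2 + 72*c + 28*m^3 + m^2*(18*c - 242) + m*(2*c^2 - 78*c + 496) - 66
(3) = 20*s^2 - 8*s - 9
(4) = 63*b^3 + b^2*(190 - 7*l) + b*(-18*l - 9) + 9*l - 36
(5) = 14*c^2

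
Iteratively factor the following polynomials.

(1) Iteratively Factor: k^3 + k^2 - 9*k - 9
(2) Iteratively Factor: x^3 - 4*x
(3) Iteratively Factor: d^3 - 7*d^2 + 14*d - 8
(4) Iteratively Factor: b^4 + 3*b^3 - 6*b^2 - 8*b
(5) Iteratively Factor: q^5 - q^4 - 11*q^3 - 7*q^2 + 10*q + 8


(1) = (k + 3)*(k^2 - 2*k - 3) = (k - 3)*(k + 3)*(k + 1)
(2) = (x + 2)*(x^2 - 2*x) = (x - 2)*(x + 2)*(x)
(3) = (d - 4)*(d^2 - 3*d + 2) = (d - 4)*(d - 2)*(d - 1)
(4) = (b + 4)*(b^3 - b^2 - 2*b) = (b - 2)*(b + 4)*(b^2 + b) = b*(b - 2)*(b + 4)*(b + 1)
(5) = (q - 4)*(q^4 + 3*q^3 + q^2 - 3*q - 2) = (q - 4)*(q - 1)*(q^3 + 4*q^2 + 5*q + 2) = (q - 4)*(q - 1)*(q + 1)*(q^2 + 3*q + 2) = (q - 4)*(q - 1)*(q + 1)^2*(q + 2)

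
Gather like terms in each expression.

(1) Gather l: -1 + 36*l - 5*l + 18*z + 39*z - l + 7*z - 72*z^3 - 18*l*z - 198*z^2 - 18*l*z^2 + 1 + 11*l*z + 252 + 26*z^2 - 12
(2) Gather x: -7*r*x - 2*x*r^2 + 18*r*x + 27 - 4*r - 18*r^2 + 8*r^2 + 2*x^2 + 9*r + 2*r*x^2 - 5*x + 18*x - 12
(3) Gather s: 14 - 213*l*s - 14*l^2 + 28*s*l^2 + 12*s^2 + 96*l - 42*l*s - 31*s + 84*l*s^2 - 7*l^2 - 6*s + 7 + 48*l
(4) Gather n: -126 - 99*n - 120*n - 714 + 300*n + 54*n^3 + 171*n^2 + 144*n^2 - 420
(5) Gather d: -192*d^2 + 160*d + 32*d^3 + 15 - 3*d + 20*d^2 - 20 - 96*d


(1) = l*(-18*z^2 - 7*z + 30) - 72*z^3 - 172*z^2 + 64*z + 240
(2) = -10*r^2 + 5*r + x^2*(2*r + 2) + x*(-2*r^2 + 11*r + 13) + 15
(3) = -21*l^2 + 144*l + s^2*(84*l + 12) + s*(28*l^2 - 255*l - 37) + 21
(4) = 54*n^3 + 315*n^2 + 81*n - 1260
(5) = 32*d^3 - 172*d^2 + 61*d - 5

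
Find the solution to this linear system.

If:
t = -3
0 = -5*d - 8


Then:
d = -8/5
t = -3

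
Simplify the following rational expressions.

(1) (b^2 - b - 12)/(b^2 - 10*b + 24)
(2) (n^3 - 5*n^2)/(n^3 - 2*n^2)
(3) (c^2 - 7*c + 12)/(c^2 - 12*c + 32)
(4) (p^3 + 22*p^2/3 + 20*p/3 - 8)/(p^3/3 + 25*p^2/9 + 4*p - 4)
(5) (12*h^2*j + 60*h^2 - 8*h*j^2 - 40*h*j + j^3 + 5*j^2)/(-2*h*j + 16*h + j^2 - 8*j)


(1) = (b + 3)/(b - 6)
(2) = (n - 5)/(n - 2)
(3) = (c - 3)/(c - 8)
(4) = (3*p + 6)/(p + 3)
(5) = (-6*h*j - 30*h + j^2 + 5*j)/(j - 8)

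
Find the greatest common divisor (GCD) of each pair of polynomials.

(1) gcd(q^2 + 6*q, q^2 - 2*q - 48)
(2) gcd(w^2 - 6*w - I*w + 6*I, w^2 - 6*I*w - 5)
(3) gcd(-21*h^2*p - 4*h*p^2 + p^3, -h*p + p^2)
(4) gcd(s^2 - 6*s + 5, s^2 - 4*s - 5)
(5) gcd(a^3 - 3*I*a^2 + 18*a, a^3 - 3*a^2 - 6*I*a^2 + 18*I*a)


(1) = gcd(q*(q + 6), (q - 8)*(q + 6)) = q + 6
(2) = w - I
(3) = gcd(p*(-7*h + p)*(3*h + p), p*(-h + p)) = p
(4) = gcd((s - 5)*(s - 1), (s - 5)*(s + 1)) = s - 5
(5) = a^2 - 6*I*a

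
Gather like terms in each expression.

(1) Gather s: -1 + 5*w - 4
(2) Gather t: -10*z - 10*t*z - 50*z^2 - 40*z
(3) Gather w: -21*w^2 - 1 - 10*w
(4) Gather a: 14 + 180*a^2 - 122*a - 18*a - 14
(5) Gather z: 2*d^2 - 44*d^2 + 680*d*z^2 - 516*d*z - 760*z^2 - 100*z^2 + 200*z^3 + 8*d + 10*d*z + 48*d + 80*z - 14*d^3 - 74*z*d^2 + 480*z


(1) = 5*w - 5
(2) = -10*t*z - 50*z^2 - 50*z
(3) = -21*w^2 - 10*w - 1
(4) = 180*a^2 - 140*a
(5) = -14*d^3 - 42*d^2 + 56*d + 200*z^3 + z^2*(680*d - 860) + z*(-74*d^2 - 506*d + 560)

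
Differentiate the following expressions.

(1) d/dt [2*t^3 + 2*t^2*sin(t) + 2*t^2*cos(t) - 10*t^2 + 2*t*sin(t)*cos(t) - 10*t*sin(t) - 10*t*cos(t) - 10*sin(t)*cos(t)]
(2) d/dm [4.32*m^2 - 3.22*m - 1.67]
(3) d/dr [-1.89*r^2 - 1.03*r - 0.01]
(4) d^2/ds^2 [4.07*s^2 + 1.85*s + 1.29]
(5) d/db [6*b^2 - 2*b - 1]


(1) = 2*sqrt(2)*t^2*cos(t + pi/4) + 6*t^2 + 14*t*sin(t) - 6*t*cos(t) + 2*t*cos(2*t) - 20*t + sin(2*t) - 10*sqrt(2)*sin(t + pi/4) - 10*cos(2*t)
(2) = 8.64*m - 3.22
(3) = -3.78*r - 1.03
(4) = 8.14000000000000
(5) = 12*b - 2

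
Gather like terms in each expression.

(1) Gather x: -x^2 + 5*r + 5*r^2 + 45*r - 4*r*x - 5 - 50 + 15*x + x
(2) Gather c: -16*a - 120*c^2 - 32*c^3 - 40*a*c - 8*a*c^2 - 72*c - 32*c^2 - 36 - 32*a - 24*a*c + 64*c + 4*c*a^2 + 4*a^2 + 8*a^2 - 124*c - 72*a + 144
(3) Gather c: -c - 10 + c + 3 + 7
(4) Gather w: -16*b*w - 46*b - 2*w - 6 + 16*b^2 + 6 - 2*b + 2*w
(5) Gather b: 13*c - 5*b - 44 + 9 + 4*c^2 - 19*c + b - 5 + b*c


(1) = 5*r^2 + 50*r - x^2 + x*(16 - 4*r) - 55
(2) = 12*a^2 - 120*a - 32*c^3 + c^2*(-8*a - 152) + c*(4*a^2 - 64*a - 132) + 108
(3) = 0
(4) = 16*b^2 - 16*b*w - 48*b
(5) = b*(c - 4) + 4*c^2 - 6*c - 40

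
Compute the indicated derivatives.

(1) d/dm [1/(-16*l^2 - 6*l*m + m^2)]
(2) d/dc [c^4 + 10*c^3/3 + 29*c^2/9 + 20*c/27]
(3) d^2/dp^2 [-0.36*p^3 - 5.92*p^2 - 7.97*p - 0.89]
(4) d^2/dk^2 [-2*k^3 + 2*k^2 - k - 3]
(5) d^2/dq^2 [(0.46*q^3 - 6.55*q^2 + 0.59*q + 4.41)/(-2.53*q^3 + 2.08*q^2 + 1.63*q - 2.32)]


(1) = 2*(3*l - m)/(16*l^2 + 6*l*m - m^2)^2
(2) = 4*c^3 + 10*c^2 + 58*c/9 + 20/27
(3) = -2.16*p - 11.84
(4) = 4 - 12*k
(5) = (79.010382*q^6 - 34.04115*q^5 - 125.63727*q^4 - 228.19687*q^3 + 236.281914*q^2 + 33.661584*q + 0.051502)/(16.194277*q^9 - 39.941616*q^8 + 1.536975*q^7 + 87.017624*q^6 - 74.242833*q^5 - 43.872*q^4 + 83.716037*q^3 - 15.094152*q^2 - 26.319936*q + 12.487168)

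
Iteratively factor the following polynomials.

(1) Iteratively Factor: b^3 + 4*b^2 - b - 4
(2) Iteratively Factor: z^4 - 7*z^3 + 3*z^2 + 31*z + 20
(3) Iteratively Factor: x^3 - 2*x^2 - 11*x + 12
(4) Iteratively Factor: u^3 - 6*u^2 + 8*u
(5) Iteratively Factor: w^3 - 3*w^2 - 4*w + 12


(1) = (b + 1)*(b^2 + 3*b - 4) = (b + 1)*(b + 4)*(b - 1)
(2) = (z - 5)*(z^3 - 2*z^2 - 7*z - 4) = (z - 5)*(z + 1)*(z^2 - 3*z - 4) = (z - 5)*(z - 4)*(z + 1)*(z + 1)
(3) = (x - 1)*(x^2 - x - 12) = (x - 1)*(x + 3)*(x - 4)
(4) = (u - 4)*(u^2 - 2*u) = u*(u - 4)*(u - 2)
(5) = (w - 3)*(w^2 - 4) = (w - 3)*(w + 2)*(w - 2)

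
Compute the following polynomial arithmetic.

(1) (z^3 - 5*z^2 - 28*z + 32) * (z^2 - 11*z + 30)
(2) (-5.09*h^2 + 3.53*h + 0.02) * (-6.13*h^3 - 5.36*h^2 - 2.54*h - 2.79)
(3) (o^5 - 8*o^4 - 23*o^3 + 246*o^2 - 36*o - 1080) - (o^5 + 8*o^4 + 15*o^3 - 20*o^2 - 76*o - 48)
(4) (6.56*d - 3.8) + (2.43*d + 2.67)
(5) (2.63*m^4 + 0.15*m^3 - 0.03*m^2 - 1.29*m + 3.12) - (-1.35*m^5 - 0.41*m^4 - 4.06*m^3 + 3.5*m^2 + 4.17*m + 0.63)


(1) = z^5 - 16*z^4 + 57*z^3 + 190*z^2 - 1192*z + 960
(2) = 31.2017*h^5 + 5.6435*h^4 - 6.1148*h^3 + 5.1277*h^2 - 9.8995*h - 0.0558
(3) = -16*o^4 - 38*o^3 + 266*o^2 + 40*o - 1032
(4) = 8.99*d - 1.13
(5) = 1.35*m^5 + 3.04*m^4 + 4.21*m^3 - 3.53*m^2 - 5.46*m + 2.49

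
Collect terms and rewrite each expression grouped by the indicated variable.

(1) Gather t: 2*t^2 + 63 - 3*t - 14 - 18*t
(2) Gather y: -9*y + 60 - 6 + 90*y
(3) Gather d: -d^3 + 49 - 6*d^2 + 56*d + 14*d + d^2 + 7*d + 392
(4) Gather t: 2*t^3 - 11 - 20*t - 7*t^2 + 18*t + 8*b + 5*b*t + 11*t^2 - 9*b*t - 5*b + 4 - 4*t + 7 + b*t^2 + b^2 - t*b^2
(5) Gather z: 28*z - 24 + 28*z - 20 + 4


(1) = 2*t^2 - 21*t + 49
(2) = 81*y + 54
(3) = -d^3 - 5*d^2 + 77*d + 441
(4) = b^2 + 3*b + 2*t^3 + t^2*(b + 4) + t*(-b^2 - 4*b - 6)
(5) = 56*z - 40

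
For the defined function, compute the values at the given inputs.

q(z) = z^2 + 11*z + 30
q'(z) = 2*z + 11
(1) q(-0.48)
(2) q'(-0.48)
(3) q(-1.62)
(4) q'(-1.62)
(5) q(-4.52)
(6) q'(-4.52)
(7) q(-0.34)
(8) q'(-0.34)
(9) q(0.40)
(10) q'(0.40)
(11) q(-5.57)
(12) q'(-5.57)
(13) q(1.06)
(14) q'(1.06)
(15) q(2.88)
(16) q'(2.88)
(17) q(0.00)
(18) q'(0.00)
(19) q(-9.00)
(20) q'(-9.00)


(1) = 24.95
(2) = 10.04
(3) = 14.80
(4) = 7.76
(5) = 0.71
(6) = 1.96
(7) = 26.38
(8) = 10.32
(9) = 34.56
(10) = 11.80
(11) = -0.25
(12) = -0.14
(13) = 42.78
(14) = 13.12
(15) = 69.97
(16) = 16.76
(17) = 30.00
(18) = 11.00
(19) = 12.00
(20) = -7.00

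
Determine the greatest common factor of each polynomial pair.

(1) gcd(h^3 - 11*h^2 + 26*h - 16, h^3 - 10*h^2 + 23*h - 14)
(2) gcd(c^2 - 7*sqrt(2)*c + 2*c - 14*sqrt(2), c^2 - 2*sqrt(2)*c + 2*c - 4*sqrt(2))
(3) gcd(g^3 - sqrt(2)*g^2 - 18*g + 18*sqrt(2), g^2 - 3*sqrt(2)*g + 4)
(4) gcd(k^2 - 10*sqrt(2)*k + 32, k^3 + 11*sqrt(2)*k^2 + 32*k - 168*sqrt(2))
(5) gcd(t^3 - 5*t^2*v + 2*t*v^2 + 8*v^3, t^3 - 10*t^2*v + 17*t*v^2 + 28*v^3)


(1) = h^2 - 3*h + 2
(2) = c + 2
(3) = gcd((g - 3*sqrt(2))*(g - sqrt(2))*(g + 3*sqrt(2)), (g - 2*sqrt(2))*(g - sqrt(2))) = g - sqrt(2)
(4) = gcd((k - 8*sqrt(2))*(k - 2*sqrt(2)), (k - 2*sqrt(2))*(k + 6*sqrt(2))*(k + 7*sqrt(2))) = k - 2*sqrt(2)
(5) = t^2 - 3*t*v - 4*v^2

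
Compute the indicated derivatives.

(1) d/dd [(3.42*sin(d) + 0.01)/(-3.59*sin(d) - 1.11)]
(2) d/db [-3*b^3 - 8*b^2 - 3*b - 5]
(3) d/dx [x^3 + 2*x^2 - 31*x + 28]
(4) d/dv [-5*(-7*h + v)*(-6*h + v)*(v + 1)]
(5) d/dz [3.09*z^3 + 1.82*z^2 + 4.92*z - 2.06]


(1) = -3.7603*cos(d)/(3.59*sin(d) + 1.11)^2
(2) = -9*b^2 - 16*b - 3
(3) = 3*x^2 + 4*x - 31
(4) = -210*h^2 + 130*h*v + 65*h - 15*v^2 - 10*v
(5) = 9.27*z^2 + 3.64*z + 4.92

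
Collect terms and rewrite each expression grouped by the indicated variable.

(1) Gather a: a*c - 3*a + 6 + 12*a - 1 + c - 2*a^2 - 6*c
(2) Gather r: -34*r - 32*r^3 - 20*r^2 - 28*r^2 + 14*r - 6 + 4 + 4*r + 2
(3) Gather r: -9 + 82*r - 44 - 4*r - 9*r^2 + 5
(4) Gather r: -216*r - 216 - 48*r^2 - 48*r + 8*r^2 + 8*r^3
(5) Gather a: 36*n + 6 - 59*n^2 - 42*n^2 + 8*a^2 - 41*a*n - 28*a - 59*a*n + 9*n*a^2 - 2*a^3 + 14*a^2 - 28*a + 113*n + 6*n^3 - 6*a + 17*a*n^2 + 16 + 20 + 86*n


(1) = -2*a^2 + a*(c + 9) - 5*c + 5
(2) = -32*r^3 - 48*r^2 - 16*r
(3) = -9*r^2 + 78*r - 48
(4) = 8*r^3 - 40*r^2 - 264*r - 216
(5) = -2*a^3 + a^2*(9*n + 22) + a*(17*n^2 - 100*n - 62) + 6*n^3 - 101*n^2 + 235*n + 42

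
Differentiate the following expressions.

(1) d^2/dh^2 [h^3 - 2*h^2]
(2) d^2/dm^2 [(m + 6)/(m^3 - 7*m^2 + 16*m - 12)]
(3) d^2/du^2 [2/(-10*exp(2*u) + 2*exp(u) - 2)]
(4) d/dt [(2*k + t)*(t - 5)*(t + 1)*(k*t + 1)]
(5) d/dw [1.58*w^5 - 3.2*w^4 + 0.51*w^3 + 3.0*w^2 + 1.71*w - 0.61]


(1) = 6*h - 4
(2) = 6*(m^3 + 9*m^2 - 69*m + 102)/(m^7 - 17*m^6 + 123*m^5 - 491*m^4 + 1168*m^3 - 1656*m^2 + 1296*m - 432)
(3) = (-2*(10*exp(u) - 1)^2*exp(u) + (20*exp(u) - 1)*(5*exp(2*u) - exp(u) + 1))*exp(u)/(5*exp(2*u) - exp(u) + 1)^3
(4) = k*(2*k + t)*(t - 5)*(t + 1) + (2*k + t)*(t - 5)*(k*t + 1) + (2*k + t)*(t + 1)*(k*t + 1) + (t - 5)*(t + 1)*(k*t + 1)
(5) = 7.9*w^4 - 12.8*w^3 + 1.53*w^2 + 6.0*w + 1.71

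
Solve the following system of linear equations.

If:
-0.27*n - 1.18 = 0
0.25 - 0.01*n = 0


Then:
No Solution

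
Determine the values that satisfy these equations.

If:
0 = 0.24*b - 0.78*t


Then:
b = 3.25*t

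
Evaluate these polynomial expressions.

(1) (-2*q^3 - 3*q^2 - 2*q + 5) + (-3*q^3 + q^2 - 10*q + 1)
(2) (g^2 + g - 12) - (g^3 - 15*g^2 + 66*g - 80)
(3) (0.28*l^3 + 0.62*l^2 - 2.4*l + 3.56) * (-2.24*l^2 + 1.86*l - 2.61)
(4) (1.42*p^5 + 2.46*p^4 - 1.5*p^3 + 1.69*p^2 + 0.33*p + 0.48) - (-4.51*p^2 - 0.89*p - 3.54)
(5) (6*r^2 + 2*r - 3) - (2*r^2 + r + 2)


(1) = -5*q^3 - 2*q^2 - 12*q + 6
(2) = -g^3 + 16*g^2 - 65*g + 68
(3) = -0.6272*l^5 - 0.868*l^4 + 5.7984*l^3 - 14.0566*l^2 + 12.8856*l - 9.2916
(4) = 1.42*p^5 + 2.46*p^4 - 1.5*p^3 + 6.2*p^2 + 1.22*p + 4.02
(5) = 4*r^2 + r - 5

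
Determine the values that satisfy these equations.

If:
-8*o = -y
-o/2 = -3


Then:
o = 6
y = 48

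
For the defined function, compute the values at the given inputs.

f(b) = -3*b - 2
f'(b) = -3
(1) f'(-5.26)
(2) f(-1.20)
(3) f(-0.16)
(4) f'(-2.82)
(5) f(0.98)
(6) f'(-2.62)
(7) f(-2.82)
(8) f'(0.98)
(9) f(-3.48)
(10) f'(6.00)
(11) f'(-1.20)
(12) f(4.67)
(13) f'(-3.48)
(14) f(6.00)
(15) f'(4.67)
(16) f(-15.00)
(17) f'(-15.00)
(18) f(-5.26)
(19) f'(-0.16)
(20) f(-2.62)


(1) = -3.00
(2) = 1.60
(3) = -1.52
(4) = -3.00
(5) = -4.94
(6) = -3.00
(7) = 6.46
(8) = -3.00
(9) = 8.44
(10) = -3.00
(11) = -3.00
(12) = -16.01
(13) = -3.00
(14) = -20.00
(15) = -3.00
(16) = 43.00
(17) = -3.00
(18) = 13.78
(19) = -3.00
(20) = 5.86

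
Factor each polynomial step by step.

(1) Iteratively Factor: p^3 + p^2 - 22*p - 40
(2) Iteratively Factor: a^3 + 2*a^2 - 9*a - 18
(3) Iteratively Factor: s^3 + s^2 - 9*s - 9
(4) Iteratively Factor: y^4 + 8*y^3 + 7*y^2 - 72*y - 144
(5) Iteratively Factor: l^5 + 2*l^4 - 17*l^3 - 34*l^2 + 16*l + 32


(1) = (p - 5)*(p^2 + 6*p + 8) = (p - 5)*(p + 2)*(p + 4)
(2) = (a - 3)*(a^2 + 5*a + 6) = (a - 3)*(a + 2)*(a + 3)
(3) = (s + 1)*(s^2 - 9) = (s + 1)*(s + 3)*(s - 3)
(4) = (y + 4)*(y^3 + 4*y^2 - 9*y - 36) = (y - 3)*(y + 4)*(y^2 + 7*y + 12) = (y - 3)*(y + 3)*(y + 4)*(y + 4)
(5) = (l + 2)*(l^4 - 17*l^2 + 16) = (l - 4)*(l + 2)*(l^3 + 4*l^2 - l - 4) = (l - 4)*(l - 1)*(l + 2)*(l^2 + 5*l + 4) = (l - 4)*(l - 1)*(l + 2)*(l + 4)*(l + 1)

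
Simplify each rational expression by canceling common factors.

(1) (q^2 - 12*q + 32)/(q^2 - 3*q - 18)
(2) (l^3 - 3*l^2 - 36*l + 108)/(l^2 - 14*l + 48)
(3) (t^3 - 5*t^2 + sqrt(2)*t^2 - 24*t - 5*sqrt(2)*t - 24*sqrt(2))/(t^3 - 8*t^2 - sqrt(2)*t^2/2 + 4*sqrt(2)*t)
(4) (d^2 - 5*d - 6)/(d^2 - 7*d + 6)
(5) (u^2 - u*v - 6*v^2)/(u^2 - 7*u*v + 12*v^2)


(1) = (q^2 - 12*q + 32)/(q^2 - 3*q - 18)
(2) = (l^2 + 3*l - 18)/(l - 8)
(3) = (2*t^2 + t*(2*sqrt(2) + 6) + 6*sqrt(2))/(2*t^2 - sqrt(2)*t)
(4) = (d + 1)/(d - 1)
(5) = (u + 2*v)/(u - 4*v)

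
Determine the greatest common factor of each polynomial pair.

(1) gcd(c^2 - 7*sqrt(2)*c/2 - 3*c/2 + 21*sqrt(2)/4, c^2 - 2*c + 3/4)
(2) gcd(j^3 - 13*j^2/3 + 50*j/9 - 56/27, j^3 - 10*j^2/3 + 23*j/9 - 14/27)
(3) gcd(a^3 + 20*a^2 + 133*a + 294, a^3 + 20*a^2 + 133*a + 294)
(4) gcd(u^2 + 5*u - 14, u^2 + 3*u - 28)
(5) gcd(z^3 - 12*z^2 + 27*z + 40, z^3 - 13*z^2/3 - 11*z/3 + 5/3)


(1) = gcd((c - 3/2)*(c - 7*sqrt(2)/2), (c - 3/2)*(c - 1/2)) = c - 3/2
(2) = j^2 - 3*j + 14/9
(3) = a^3 + 20*a^2 + 133*a + 294
(4) = u + 7
(5) = z^2 - 4*z - 5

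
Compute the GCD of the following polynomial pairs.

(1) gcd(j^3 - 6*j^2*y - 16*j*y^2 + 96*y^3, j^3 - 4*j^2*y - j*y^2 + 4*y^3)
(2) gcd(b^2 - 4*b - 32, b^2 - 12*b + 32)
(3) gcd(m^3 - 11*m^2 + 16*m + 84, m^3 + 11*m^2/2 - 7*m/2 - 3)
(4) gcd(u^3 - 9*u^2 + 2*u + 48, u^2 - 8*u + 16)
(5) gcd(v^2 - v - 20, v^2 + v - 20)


(1) = -j + 4*y
(2) = gcd((b - 8)*(b + 4), (b - 8)*(b - 4)) = b - 8
(3) = gcd((m - 7)*(m - 6)*(m + 2), (m - 1)*(m + 1/2)*(m + 6)) = 1
(4) = 1
(5) = 1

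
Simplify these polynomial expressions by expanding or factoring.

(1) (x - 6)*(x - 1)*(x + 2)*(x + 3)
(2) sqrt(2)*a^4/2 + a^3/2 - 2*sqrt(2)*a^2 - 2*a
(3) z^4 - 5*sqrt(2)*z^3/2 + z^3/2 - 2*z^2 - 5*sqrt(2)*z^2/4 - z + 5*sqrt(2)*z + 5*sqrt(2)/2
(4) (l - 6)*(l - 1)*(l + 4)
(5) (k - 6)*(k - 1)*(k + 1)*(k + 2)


(1) = x^4 - 2*x^3 - 23*x^2 - 12*x + 36
(2) = a*(a - 2)*(a + 2)*(sqrt(2)*a/2 + 1/2)
(3) = (z + 1/2)*(z - 5*sqrt(2)/2)*(z - sqrt(2))*(z + sqrt(2))
(4) = l^3 - 3*l^2 - 22*l + 24
(5) = k^4 - 4*k^3 - 13*k^2 + 4*k + 12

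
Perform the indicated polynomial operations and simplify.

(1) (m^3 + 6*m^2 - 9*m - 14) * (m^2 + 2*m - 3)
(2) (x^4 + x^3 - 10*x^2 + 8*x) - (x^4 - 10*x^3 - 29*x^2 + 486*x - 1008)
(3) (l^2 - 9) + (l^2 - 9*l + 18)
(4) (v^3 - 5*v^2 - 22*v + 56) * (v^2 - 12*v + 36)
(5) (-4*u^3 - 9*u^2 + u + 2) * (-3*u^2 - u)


(1) = m^5 + 8*m^4 - 50*m^2 - m + 42
(2) = 11*x^3 + 19*x^2 - 478*x + 1008
(3) = 2*l^2 - 9*l + 9
(4) = v^5 - 17*v^4 + 74*v^3 + 140*v^2 - 1464*v + 2016
(5) = 12*u^5 + 31*u^4 + 6*u^3 - 7*u^2 - 2*u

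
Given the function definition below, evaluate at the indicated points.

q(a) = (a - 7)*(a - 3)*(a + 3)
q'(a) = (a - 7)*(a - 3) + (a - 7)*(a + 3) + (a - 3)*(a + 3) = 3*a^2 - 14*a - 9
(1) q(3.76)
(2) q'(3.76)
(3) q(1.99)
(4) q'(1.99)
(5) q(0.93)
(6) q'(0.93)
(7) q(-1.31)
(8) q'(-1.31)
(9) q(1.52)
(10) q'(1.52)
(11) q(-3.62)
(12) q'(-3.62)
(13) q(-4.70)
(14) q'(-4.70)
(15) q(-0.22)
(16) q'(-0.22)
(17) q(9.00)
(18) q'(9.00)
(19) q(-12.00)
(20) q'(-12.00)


(1) = -16.65
(2) = -19.23
(3) = 25.25
(4) = -24.98
(5) = 49.38
(6) = -19.43
(7) = 60.53
(8) = 14.49
(9) = 36.66
(10) = -23.35
(11) = -43.59
(12) = 80.99
(13) = -153.15
(14) = 123.07
(15) = 64.63
(16) = -5.77
(17) = 144.00
(18) = 108.00
(19) = -2565.00
(20) = 591.00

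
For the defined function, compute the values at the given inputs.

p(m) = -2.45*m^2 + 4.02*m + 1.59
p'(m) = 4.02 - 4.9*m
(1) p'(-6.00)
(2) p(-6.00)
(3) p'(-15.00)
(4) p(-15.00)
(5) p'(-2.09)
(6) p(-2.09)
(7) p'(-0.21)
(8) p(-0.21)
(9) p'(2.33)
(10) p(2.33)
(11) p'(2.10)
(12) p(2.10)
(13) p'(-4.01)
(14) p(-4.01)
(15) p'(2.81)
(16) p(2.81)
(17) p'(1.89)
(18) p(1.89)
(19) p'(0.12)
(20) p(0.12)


(1) = 33.42
(2) = -110.73
(3) = 77.52
(4) = -609.96
(5) = 14.26
(6) = -17.51
(7) = 5.05
(8) = 0.64
(9) = -7.40
(10) = -2.34
(11) = -6.27
(12) = -0.77
(13) = 23.67
(14) = -53.93
(15) = -9.75
(16) = -6.46
(17) = -5.24
(18) = 0.44
(19) = 3.43
(20) = 2.04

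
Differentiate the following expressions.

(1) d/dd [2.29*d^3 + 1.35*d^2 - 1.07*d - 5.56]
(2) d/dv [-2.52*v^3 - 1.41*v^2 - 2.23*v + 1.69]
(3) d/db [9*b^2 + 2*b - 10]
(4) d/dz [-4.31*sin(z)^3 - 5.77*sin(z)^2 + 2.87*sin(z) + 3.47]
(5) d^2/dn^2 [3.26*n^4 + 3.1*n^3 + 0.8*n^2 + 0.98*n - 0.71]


(1) = 6.87*d^2 + 2.7*d - 1.07
(2) = -7.56*v^2 - 2.82*v - 2.23
(3) = 18*b + 2
(4) = (-12.93*sin(z)^2 - 11.54*sin(z) + 2.87)*cos(z)
(5) = 39.12*n^2 + 18.6*n + 1.6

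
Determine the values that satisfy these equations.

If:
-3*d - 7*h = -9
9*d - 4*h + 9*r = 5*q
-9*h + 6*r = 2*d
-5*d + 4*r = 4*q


Then:
d = -216/1321
h = 1791/1321
q = 5769/2642
r = 5229/2642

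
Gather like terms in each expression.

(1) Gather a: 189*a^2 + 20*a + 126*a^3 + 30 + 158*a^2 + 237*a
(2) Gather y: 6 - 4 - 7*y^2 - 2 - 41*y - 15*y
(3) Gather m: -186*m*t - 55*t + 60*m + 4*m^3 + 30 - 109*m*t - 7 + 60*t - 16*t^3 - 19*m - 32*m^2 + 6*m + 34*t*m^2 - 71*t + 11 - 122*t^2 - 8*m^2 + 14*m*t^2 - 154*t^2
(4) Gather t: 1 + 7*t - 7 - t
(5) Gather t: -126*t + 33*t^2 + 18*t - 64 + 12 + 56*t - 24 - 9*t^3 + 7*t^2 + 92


(1) = 126*a^3 + 347*a^2 + 257*a + 30
(2) = -7*y^2 - 56*y
(3) = 4*m^3 + m^2*(34*t - 40) + m*(14*t^2 - 295*t + 47) - 16*t^3 - 276*t^2 - 66*t + 34
(4) = 6*t - 6
(5) = -9*t^3 + 40*t^2 - 52*t + 16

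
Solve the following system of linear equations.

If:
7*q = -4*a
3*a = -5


Then:
a = -5/3
q = 20/21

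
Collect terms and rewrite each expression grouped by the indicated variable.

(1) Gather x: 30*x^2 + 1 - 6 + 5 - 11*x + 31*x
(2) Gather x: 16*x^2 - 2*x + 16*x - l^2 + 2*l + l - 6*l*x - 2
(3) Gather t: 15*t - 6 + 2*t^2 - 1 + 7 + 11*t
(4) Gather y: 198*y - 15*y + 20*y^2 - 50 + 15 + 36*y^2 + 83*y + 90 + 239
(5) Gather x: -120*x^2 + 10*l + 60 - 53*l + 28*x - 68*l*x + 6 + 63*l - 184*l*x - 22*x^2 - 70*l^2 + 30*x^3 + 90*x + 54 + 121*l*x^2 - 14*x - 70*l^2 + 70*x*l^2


(1) = 30*x^2 + 20*x
(2) = -l^2 + 3*l + 16*x^2 + x*(14 - 6*l) - 2
(3) = 2*t^2 + 26*t
(4) = 56*y^2 + 266*y + 294
(5) = -140*l^2 + 20*l + 30*x^3 + x^2*(121*l - 142) + x*(70*l^2 - 252*l + 104) + 120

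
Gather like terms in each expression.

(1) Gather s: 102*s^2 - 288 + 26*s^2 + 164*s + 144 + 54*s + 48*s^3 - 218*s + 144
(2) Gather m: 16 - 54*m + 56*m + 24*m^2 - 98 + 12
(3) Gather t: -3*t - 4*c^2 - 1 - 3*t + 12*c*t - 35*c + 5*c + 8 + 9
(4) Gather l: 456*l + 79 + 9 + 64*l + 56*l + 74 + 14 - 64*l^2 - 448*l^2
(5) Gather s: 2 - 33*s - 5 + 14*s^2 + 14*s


(1) = 48*s^3 + 128*s^2
(2) = 24*m^2 + 2*m - 70
(3) = -4*c^2 - 30*c + t*(12*c - 6) + 16
(4) = -512*l^2 + 576*l + 176
(5) = 14*s^2 - 19*s - 3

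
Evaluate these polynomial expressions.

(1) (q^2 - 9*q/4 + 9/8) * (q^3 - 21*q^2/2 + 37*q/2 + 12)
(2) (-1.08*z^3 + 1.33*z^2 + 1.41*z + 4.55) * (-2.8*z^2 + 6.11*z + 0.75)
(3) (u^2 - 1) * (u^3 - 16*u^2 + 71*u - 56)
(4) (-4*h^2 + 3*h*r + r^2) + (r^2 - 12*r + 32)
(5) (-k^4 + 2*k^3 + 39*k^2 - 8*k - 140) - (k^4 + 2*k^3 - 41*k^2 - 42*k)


(1) = q^5 - 51*q^4/4 + 173*q^3/4 - 663*q^2/16 - 99*q/16 + 27/2
(2) = 3.024*z^5 - 10.3228*z^4 + 3.3683*z^3 - 3.1274*z^2 + 28.858*z + 3.4125
(3) = u^5 - 16*u^4 + 70*u^3 - 40*u^2 - 71*u + 56
(4) = -4*h^2 + 3*h*r + 2*r^2 - 12*r + 32
(5) = -2*k^4 + 80*k^2 + 34*k - 140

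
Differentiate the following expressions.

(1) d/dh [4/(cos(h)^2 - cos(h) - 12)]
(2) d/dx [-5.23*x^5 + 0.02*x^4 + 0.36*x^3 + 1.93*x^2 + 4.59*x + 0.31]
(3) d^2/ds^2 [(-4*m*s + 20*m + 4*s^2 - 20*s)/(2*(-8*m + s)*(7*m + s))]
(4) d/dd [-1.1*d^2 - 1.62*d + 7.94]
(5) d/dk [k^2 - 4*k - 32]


(1) = 4*(2*cos(h) - 1)*sin(h)/(sin(h)^2 + cos(h) + 11)^2
(2) = -26.15*x^4 + 0.08*x^3 + 1.08*x^2 + 3.86*x + 4.59
(3) = 4*(3192*m^4 - 168*m^3*s + 565*m^3 + 168*m^2*s^2 - 855*m^2*s + 15*m*s^2 - 5*s^3)/(-175616*m^6 - 9408*m^5*s + 9240*m^4*s^2 + 335*m^3*s^3 - 165*m^2*s^4 - 3*m*s^5 + s^6)
(4) = -2.2*d - 1.62
(5) = 2*k - 4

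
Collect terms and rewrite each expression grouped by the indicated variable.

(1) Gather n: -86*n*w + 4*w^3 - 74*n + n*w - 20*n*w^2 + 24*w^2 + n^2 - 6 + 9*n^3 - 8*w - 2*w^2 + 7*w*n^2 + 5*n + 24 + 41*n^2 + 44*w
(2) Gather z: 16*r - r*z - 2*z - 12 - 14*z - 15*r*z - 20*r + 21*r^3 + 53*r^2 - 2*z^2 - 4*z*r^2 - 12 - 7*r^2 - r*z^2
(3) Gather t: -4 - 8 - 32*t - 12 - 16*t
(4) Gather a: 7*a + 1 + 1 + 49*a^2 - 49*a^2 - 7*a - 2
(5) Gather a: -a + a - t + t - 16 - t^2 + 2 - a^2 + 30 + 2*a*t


(1) = 9*n^3 + n^2*(7*w + 42) + n*(-20*w^2 - 85*w - 69) + 4*w^3 + 22*w^2 + 36*w + 18
(2) = 21*r^3 + 46*r^2 - 4*r + z^2*(-r - 2) + z*(-4*r^2 - 16*r - 16) - 24
(3) = -48*t - 24
(4) = 0
(5) = -a^2 + 2*a*t - t^2 + 16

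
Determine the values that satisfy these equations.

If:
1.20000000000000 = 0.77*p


Then:
p = 1.56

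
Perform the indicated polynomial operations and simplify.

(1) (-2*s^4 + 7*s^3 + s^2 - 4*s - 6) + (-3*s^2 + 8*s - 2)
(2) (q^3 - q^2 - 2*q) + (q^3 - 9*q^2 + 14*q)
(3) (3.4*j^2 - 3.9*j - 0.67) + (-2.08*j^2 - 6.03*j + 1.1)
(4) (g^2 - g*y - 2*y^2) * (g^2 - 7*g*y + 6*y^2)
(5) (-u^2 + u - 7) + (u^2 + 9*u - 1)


(1) = -2*s^4 + 7*s^3 - 2*s^2 + 4*s - 8
(2) = 2*q^3 - 10*q^2 + 12*q
(3) = 1.32*j^2 - 9.93*j + 0.43
(4) = g^4 - 8*g^3*y + 11*g^2*y^2 + 8*g*y^3 - 12*y^4
(5) = 10*u - 8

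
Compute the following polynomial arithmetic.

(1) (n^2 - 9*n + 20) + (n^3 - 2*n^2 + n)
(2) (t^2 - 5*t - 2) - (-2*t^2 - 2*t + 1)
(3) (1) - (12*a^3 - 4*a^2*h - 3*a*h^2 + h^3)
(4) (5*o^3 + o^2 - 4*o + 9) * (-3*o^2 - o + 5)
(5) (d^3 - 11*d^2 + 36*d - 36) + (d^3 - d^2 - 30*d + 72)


(1) = n^3 - n^2 - 8*n + 20
(2) = 3*t^2 - 3*t - 3
(3) = -12*a^3 + 4*a^2*h + 3*a*h^2 - h^3 + 1
(4) = -15*o^5 - 8*o^4 + 36*o^3 - 18*o^2 - 29*o + 45
(5) = 2*d^3 - 12*d^2 + 6*d + 36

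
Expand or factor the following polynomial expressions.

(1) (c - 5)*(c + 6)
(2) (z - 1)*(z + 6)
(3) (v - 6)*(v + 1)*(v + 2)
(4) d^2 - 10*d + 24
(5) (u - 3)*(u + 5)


(1) = c^2 + c - 30
(2) = z^2 + 5*z - 6
(3) = v^3 - 3*v^2 - 16*v - 12
(4) = (d - 6)*(d - 4)
(5) = u^2 + 2*u - 15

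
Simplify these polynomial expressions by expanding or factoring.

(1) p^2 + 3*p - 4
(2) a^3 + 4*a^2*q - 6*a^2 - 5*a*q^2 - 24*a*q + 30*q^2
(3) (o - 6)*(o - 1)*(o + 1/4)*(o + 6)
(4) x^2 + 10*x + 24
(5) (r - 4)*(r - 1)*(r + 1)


(1) = (p - 1)*(p + 4)
(2) = (a - 6)*(a - q)*(a + 5*q)
(3) = o^4 - 3*o^3/4 - 145*o^2/4 + 27*o + 9
(4) = (x + 4)*(x + 6)
(5) = r^3 - 4*r^2 - r + 4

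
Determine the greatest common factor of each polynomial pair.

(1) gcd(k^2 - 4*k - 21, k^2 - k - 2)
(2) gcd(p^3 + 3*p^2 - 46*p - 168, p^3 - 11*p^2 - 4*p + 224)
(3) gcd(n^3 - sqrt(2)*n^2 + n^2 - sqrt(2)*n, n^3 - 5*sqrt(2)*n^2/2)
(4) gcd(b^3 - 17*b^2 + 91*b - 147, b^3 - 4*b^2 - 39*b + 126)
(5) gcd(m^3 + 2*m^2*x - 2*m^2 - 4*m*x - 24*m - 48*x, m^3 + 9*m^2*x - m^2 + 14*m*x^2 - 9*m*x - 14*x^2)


(1) = 1
(2) = p^2 - 3*p - 28
(3) = gcd(n*(n + 1)*(n - sqrt(2)), n^2*(n - 5*sqrt(2)/2)) = n
(4) = b^2 - 10*b + 21
(5) = gcd((m - 6)*(m + 4)*(m + 2*x), (m - 1)*(m + 2*x)*(m + 7*x)) = m + 2*x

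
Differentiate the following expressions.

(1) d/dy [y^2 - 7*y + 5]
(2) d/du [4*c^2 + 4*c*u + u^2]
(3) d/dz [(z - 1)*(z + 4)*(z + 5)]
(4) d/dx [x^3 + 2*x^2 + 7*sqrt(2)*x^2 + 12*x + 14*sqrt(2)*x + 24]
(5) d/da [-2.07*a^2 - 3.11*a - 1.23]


(1) = 2*y - 7
(2) = 4*c + 2*u
(3) = 3*z^2 + 16*z + 11
(4) = 3*x^2 + 4*x + 14*sqrt(2)*x + 12 + 14*sqrt(2)
(5) = -4.14*a - 3.11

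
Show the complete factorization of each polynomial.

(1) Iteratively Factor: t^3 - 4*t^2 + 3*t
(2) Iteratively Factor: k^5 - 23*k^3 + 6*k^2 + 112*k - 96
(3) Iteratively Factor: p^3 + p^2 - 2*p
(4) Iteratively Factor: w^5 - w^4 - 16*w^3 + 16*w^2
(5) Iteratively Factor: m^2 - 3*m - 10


(1) = (t - 3)*(t^2 - t) = t*(t - 3)*(t - 1)
(2) = (k - 1)*(k^4 + k^3 - 22*k^2 - 16*k + 96) = (k - 2)*(k - 1)*(k^3 + 3*k^2 - 16*k - 48) = (k - 2)*(k - 1)*(k + 4)*(k^2 - k - 12) = (k - 4)*(k - 2)*(k - 1)*(k + 4)*(k + 3)
(3) = (p)*(p^2 + p - 2) = p*(p - 1)*(p + 2)
(4) = (w + 4)*(w^4 - 5*w^3 + 4*w^2) = (w - 1)*(w + 4)*(w^3 - 4*w^2) = (w - 4)*(w - 1)*(w + 4)*(w^2) = w*(w - 4)*(w - 1)*(w + 4)*(w)
(5) = (m - 5)*(m + 2)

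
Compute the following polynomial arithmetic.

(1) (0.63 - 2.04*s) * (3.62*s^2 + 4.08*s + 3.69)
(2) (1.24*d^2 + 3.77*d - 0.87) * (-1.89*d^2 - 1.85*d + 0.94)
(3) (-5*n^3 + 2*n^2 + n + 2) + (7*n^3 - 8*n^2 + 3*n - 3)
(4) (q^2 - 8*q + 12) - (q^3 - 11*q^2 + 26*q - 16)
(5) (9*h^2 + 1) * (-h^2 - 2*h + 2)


(1) = -7.3848*s^3 - 6.0426*s^2 - 4.9572*s + 2.3247
(2) = -2.3436*d^4 - 9.4193*d^3 - 4.1646*d^2 + 5.1533*d - 0.8178
(3) = 2*n^3 - 6*n^2 + 4*n - 1
(4) = -q^3 + 12*q^2 - 34*q + 28
(5) = -9*h^4 - 18*h^3 + 17*h^2 - 2*h + 2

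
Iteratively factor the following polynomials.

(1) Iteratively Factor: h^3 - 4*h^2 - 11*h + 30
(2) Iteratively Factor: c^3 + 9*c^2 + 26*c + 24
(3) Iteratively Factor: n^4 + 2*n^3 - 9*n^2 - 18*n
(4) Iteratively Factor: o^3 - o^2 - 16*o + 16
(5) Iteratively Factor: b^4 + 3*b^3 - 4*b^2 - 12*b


(1) = (h + 3)*(h^2 - 7*h + 10) = (h - 2)*(h + 3)*(h - 5)
(2) = (c + 2)*(c^2 + 7*c + 12) = (c + 2)*(c + 4)*(c + 3)
(3) = (n + 2)*(n^3 - 9*n) = (n + 2)*(n + 3)*(n^2 - 3*n) = n*(n + 2)*(n + 3)*(n - 3)
(4) = (o - 1)*(o^2 - 16) = (o - 4)*(o - 1)*(o + 4)
(5) = (b + 3)*(b^3 - 4*b) = b*(b + 3)*(b^2 - 4) = b*(b - 2)*(b + 3)*(b + 2)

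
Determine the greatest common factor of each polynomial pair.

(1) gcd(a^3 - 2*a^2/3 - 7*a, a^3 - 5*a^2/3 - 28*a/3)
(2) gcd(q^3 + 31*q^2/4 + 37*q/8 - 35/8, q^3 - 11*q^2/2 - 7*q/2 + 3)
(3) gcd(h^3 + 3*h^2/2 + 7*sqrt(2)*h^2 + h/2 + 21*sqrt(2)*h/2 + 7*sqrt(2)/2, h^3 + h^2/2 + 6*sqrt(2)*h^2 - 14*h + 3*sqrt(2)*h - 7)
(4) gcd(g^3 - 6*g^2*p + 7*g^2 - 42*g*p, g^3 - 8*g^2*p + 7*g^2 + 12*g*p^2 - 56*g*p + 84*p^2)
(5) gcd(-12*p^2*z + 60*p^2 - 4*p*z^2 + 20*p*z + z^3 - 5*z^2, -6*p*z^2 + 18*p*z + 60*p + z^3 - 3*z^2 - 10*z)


(1) = a^2 + 7*a/3
(2) = q - 1/2
(3) = gcd((h + 1/2)*(h + 1)*(h + 7*sqrt(2)), (h + 1/2)*(h - sqrt(2))*(h + 7*sqrt(2))) = h^2 + h*(1/2 + 7*sqrt(2)) + 7*sqrt(2)/2
(4) = gcd(g*(g + 7)*(g - 6*p), (g + 7)*(g - 6*p)*(g - 2*p)) = -g^2 + 6*g*p - 7*g + 42*p
(5) = gcd((-6*p + z)*(2*p + z)*(z - 5), (-6*p + z)*(z - 5)*(z + 2)) = -6*p*z + 30*p + z^2 - 5*z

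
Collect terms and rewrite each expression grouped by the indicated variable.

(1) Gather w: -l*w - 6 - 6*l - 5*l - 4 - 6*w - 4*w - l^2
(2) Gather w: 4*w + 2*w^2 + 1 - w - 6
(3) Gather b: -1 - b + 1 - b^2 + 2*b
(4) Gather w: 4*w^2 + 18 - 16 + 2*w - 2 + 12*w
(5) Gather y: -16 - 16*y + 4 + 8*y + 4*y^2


(1) = -l^2 - 11*l + w*(-l - 10) - 10
(2) = 2*w^2 + 3*w - 5
(3) = -b^2 + b
(4) = 4*w^2 + 14*w
(5) = 4*y^2 - 8*y - 12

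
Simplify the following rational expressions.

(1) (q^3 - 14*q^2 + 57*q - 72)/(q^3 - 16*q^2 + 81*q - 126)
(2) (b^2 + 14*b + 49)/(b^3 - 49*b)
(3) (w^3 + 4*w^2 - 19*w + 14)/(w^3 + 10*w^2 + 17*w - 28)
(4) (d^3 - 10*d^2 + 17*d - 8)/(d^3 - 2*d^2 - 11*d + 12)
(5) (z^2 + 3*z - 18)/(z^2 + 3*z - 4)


(1) = (q^2 - 11*q + 24)/(q^2 - 13*q + 42)
(2) = (b + 7)/(b^2 - 7*b)
(3) = (w - 2)/(w + 4)
(4) = (d^2 - 9*d + 8)/(d^2 - d - 12)
(5) = (z^2 + 3*z - 18)/(z^2 + 3*z - 4)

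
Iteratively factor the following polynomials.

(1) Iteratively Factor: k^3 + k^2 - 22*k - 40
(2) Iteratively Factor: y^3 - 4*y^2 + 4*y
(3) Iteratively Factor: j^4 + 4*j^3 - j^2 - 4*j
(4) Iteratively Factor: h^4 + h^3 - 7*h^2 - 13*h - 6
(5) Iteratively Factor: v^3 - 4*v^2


(1) = (k + 2)*(k^2 - k - 20) = (k + 2)*(k + 4)*(k - 5)
(2) = (y)*(y^2 - 4*y + 4) = y*(y - 2)*(y - 2)
(3) = (j - 1)*(j^3 + 5*j^2 + 4*j) = (j - 1)*(j + 4)*(j^2 + j) = (j - 1)*(j + 1)*(j + 4)*(j)
(4) = (h + 2)*(h^3 - h^2 - 5*h - 3) = (h - 3)*(h + 2)*(h^2 + 2*h + 1) = (h - 3)*(h + 1)*(h + 2)*(h + 1)
(5) = (v - 4)*(v^2) = v*(v - 4)*(v)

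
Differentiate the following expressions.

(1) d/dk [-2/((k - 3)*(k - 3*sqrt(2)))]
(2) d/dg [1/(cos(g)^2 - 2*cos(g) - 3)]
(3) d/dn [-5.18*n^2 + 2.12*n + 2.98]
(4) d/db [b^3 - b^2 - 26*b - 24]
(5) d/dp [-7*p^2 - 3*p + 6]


(1) = 2*(2*k - 3*sqrt(2) - 3)/((k - 3)^2*(k - 3*sqrt(2))^2)
(2) = 2*(cos(g) - 1)*sin(g)/(sin(g)^2 + 2*cos(g) + 2)^2
(3) = 2.12 - 10.36*n
(4) = 3*b^2 - 2*b - 26
(5) = -14*p - 3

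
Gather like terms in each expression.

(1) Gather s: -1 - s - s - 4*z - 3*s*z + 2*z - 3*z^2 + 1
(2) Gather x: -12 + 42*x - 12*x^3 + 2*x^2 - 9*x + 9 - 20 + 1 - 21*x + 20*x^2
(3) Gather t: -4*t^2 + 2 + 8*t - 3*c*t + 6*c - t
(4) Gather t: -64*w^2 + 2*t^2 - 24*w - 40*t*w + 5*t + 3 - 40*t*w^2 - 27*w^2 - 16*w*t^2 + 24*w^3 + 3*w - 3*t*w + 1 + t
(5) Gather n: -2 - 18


(1) = s*(-3*z - 2) - 3*z^2 - 2*z
(2) = -12*x^3 + 22*x^2 + 12*x - 22
(3) = 6*c - 4*t^2 + t*(7 - 3*c) + 2
(4) = t^2*(2 - 16*w) + t*(-40*w^2 - 43*w + 6) + 24*w^3 - 91*w^2 - 21*w + 4
(5) = -20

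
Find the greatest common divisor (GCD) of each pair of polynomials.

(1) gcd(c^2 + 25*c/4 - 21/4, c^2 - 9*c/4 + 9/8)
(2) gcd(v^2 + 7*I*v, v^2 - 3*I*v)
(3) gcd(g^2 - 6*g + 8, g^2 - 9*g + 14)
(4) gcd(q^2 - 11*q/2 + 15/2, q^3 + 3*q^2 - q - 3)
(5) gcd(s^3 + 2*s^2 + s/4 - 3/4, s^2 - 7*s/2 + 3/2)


(1) = gcd((c - 3/4)*(c + 7), (c - 3/2)*(c - 3/4)) = c - 3/4
(2) = gcd(v*(v + 7*I), v*(v - 3*I)) = v
(3) = g - 2
(4) = 1
(5) = gcd((s - 1/2)*(s + 1)*(s + 3/2), (s - 3)*(s - 1/2)) = s - 1/2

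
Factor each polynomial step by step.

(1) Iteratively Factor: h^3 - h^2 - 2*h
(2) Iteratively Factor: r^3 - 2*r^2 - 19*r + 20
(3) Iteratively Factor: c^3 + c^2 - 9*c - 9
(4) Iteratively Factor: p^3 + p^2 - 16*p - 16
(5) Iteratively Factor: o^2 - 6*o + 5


(1) = (h)*(h^2 - h - 2) = h*(h + 1)*(h - 2)
(2) = (r + 4)*(r^2 - 6*r + 5) = (r - 1)*(r + 4)*(r - 5)
(3) = (c - 3)*(c^2 + 4*c + 3) = (c - 3)*(c + 1)*(c + 3)
(4) = (p - 4)*(p^2 + 5*p + 4) = (p - 4)*(p + 1)*(p + 4)
(5) = (o - 5)*(o - 1)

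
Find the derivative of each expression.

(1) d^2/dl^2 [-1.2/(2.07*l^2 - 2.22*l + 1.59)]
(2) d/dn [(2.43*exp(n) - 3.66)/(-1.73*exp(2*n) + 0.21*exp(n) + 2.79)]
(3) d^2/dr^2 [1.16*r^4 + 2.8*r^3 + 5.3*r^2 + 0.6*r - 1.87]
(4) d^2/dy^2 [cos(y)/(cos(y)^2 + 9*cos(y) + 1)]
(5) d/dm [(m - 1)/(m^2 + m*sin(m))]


(1) = (10.28376*l^2 - 11.02896*l - 1.2*(4.14*l - 2.22)*(8.28*l - 4.44) + 7.89912)/(2.07*l^2 - 2.22*l + 1.59)^3
(2) = (4.2039*exp(2*n) - 12.6636*exp(n) + 7.5483)*exp(n)/(2.9929*exp(4*n) - 0.7266*exp(3*n) - 9.6093*exp(2*n) + 1.1718*exp(n) + 7.7841)
(3) = 13.92*r^2 + 16.8*r + 10.6
(4) = (-sin(y)^2*cos(y) + 9*sin(y)^2 - 6*cos(y) - 27)*sin(y)^2/(-sin(y)^2 + 9*cos(y) + 2)^3
(5) = (-m^2*cos(m) - m^2 + m*cos(m) + 2*m + sin(m))/(m^2*(m + sin(m))^2)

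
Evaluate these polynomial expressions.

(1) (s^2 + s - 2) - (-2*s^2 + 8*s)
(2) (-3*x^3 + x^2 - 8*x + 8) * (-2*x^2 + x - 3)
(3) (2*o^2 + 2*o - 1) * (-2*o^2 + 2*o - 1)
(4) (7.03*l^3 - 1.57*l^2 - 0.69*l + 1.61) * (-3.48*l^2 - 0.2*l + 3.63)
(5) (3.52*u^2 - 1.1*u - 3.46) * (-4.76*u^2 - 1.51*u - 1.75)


(1) = 3*s^2 - 7*s - 2
(2) = 6*x^5 - 5*x^4 + 26*x^3 - 27*x^2 + 32*x - 24
(3) = -4*o^4 + 4*o^2 - 4*o + 1
(4) = -24.4644*l^5 + 4.0576*l^4 + 28.2341*l^3 - 11.1639*l^2 - 2.8267*l + 5.8443
(5) = -16.7552*u^4 - 0.0792*u^3 + 11.9706*u^2 + 7.1496*u + 6.055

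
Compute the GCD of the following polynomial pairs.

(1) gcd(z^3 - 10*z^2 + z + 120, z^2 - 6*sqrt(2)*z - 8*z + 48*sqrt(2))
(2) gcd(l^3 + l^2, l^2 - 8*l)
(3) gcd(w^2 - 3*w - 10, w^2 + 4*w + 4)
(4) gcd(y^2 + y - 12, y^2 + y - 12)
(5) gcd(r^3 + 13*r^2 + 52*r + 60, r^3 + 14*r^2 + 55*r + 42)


(1) = z - 8
(2) = l
(3) = w + 2
(4) = gcd((y - 3)*(y + 4), (y - 3)*(y + 4)) = y^2 + y - 12
(5) = r + 6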